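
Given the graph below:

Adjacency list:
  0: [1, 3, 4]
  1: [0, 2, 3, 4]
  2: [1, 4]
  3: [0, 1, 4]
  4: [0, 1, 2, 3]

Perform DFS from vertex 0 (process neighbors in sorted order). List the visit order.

DFS from vertex 0 (neighbors processed in ascending order):
Visit order: 0, 1, 2, 4, 3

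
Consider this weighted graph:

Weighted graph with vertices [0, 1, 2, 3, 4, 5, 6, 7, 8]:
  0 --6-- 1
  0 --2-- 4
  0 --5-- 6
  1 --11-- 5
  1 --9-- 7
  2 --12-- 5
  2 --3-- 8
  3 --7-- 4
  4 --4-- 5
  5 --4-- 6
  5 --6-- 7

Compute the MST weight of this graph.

Applying Kruskal's algorithm (sort edges by weight, add if no cycle):
  Add (0,4) w=2
  Add (2,8) w=3
  Add (4,5) w=4
  Add (5,6) w=4
  Skip (0,6) w=5 (creates cycle)
  Add (0,1) w=6
  Add (5,7) w=6
  Add (3,4) w=7
  Skip (1,7) w=9 (creates cycle)
  Skip (1,5) w=11 (creates cycle)
  Add (2,5) w=12
MST weight = 44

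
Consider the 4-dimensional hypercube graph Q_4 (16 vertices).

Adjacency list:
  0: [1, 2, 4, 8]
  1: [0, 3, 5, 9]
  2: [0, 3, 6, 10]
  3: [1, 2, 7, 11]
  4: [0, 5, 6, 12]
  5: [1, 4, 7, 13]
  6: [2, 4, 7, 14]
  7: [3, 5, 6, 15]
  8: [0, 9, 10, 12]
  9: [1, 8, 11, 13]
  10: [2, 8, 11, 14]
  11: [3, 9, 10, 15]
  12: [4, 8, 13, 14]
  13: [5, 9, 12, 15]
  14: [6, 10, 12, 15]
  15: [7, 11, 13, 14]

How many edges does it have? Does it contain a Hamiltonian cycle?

Q_4 has 16 * 4 / 2 = 32 edges.
Q_4 (d >= 2) always has a Hamiltonian cycle: a 4-bit cyclic Gray code visits every vertex exactly once and returns to the start.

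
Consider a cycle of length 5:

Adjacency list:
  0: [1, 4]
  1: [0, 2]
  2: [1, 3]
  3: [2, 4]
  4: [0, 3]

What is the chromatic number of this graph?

This is an odd cycle (C_5). Odd cycles are not bipartite (any 2-coloring forces two adjacent vertices to match), and 3 colors suffice.
Chromatic number = 3.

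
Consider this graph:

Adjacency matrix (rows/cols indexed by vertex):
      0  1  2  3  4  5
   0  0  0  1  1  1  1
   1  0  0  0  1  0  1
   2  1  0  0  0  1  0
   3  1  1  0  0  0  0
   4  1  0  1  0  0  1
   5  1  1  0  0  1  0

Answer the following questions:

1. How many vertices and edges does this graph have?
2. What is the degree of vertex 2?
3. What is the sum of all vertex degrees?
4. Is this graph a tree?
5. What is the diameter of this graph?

Count: 6 vertices, 8 edges.
Vertex 2 has neighbors [0, 4], degree = 2.
Handshaking lemma: 2 * 8 = 16.
A tree on 6 vertices has 5 edges. This graph has 8 edges (3 extra). Not a tree.
Diameter (longest shortest path) = 3.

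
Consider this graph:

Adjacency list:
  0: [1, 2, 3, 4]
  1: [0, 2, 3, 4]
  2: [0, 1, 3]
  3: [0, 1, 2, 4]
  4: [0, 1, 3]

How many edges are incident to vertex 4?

Vertex 4 has neighbors [0, 1, 3], so deg(4) = 3.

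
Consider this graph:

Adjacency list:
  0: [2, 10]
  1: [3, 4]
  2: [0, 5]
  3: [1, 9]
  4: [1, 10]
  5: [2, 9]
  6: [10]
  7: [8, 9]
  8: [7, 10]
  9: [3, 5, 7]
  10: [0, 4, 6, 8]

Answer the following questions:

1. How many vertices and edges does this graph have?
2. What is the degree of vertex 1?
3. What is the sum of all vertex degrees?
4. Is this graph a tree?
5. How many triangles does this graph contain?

Count: 11 vertices, 12 edges.
Vertex 1 has neighbors [3, 4], degree = 2.
Handshaking lemma: 2 * 12 = 24.
A tree on 11 vertices has 10 edges. This graph has 12 edges (2 extra). Not a tree.
Number of triangles = 0.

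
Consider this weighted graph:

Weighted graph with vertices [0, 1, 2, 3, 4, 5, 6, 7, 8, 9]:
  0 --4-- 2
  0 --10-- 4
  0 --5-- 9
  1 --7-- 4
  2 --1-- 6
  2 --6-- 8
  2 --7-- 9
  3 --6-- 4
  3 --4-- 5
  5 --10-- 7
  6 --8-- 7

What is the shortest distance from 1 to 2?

Using Dijkstra's algorithm from vertex 1:
Shortest path: 1 -> 4 -> 0 -> 2
Total weight: 7 + 10 + 4 = 21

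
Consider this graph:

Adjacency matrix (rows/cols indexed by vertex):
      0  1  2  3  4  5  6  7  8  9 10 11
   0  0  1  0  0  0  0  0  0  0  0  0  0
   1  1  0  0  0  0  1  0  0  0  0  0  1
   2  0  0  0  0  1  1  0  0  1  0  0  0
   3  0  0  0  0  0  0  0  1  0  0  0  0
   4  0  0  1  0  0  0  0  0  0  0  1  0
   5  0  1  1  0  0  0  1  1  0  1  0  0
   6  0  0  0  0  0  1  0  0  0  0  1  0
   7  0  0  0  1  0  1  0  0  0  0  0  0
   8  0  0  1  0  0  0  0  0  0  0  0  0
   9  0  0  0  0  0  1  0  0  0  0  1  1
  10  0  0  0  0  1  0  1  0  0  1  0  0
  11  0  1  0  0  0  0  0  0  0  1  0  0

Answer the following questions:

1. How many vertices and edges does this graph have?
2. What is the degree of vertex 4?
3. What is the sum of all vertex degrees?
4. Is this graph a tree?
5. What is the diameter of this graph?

Count: 12 vertices, 14 edges.
Vertex 4 has neighbors [2, 10], degree = 2.
Handshaking lemma: 2 * 14 = 28.
A tree on 12 vertices has 11 edges. This graph has 14 edges (3 extra). Not a tree.
Diameter (longest shortest path) = 4.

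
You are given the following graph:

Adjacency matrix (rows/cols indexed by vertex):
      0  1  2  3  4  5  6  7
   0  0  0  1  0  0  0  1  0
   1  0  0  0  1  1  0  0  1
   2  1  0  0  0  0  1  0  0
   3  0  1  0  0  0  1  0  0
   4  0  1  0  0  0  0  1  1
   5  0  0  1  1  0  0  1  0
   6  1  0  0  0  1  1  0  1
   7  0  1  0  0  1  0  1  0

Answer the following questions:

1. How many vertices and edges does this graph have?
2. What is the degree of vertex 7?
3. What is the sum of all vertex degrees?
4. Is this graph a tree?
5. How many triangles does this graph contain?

Count: 8 vertices, 11 edges.
Vertex 7 has neighbors [1, 4, 6], degree = 3.
Handshaking lemma: 2 * 11 = 22.
A tree on 8 vertices has 7 edges. This graph has 11 edges (4 extra). Not a tree.
Number of triangles = 2.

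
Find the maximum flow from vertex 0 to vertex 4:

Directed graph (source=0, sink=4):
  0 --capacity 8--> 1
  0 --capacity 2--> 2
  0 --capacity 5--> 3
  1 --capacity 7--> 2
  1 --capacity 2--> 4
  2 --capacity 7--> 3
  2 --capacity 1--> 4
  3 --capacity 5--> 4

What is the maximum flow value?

Computing max flow:
  Flow on (0->1): 3/8
  Flow on (0->3): 5/5
  Flow on (1->2): 1/7
  Flow on (1->4): 2/2
  Flow on (2->4): 1/1
  Flow on (3->4): 5/5
Maximum flow = 8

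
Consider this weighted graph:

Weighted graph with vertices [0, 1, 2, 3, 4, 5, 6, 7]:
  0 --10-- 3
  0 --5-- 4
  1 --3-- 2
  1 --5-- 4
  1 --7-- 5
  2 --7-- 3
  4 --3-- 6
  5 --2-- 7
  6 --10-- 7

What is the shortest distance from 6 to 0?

Using Dijkstra's algorithm from vertex 6:
Shortest path: 6 -> 4 -> 0
Total weight: 3 + 5 = 8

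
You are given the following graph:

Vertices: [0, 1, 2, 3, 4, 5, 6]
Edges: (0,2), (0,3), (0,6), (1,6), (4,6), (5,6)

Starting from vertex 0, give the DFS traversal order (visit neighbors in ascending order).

DFS from vertex 0 (neighbors processed in ascending order):
Visit order: 0, 2, 3, 6, 1, 4, 5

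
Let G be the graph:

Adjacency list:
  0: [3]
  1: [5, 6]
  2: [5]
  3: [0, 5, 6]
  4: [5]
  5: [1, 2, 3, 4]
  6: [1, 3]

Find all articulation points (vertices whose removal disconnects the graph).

An articulation point is a vertex whose removal disconnects the graph.
Articulation points: [3, 5]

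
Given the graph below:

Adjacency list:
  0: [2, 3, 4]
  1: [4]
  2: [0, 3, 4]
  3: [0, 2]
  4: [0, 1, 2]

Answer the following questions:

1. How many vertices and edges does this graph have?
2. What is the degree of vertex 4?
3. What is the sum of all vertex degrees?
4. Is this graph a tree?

Count: 5 vertices, 6 edges.
Vertex 4 has neighbors [0, 1, 2], degree = 3.
Handshaking lemma: 2 * 6 = 12.
A tree on 5 vertices has 4 edges. This graph has 6 edges (2 extra). Not a tree.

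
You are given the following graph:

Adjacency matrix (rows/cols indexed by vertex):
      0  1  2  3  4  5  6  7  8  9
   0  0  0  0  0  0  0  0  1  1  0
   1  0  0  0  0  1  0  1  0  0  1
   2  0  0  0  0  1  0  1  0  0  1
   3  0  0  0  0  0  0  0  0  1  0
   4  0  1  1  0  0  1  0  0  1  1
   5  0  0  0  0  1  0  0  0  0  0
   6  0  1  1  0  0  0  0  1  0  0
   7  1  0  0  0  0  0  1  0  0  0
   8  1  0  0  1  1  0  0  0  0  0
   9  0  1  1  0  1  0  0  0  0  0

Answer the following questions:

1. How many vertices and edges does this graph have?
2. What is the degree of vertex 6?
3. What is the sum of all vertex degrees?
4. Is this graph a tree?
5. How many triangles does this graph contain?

Count: 10 vertices, 13 edges.
Vertex 6 has neighbors [1, 2, 7], degree = 3.
Handshaking lemma: 2 * 13 = 26.
A tree on 10 vertices has 9 edges. This graph has 13 edges (4 extra). Not a tree.
Number of triangles = 2.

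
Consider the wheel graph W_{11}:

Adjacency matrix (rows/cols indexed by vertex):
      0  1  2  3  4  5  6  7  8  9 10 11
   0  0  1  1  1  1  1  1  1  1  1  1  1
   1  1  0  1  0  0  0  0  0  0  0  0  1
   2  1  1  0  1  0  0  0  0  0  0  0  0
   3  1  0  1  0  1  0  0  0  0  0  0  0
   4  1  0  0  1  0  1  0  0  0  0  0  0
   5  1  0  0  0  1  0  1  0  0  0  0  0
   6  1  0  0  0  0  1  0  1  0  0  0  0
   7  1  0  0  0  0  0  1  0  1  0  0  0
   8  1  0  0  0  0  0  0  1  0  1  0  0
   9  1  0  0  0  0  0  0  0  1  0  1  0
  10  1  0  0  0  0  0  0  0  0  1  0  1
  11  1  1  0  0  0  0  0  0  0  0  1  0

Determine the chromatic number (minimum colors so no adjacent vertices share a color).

W_{11} = C_{11} plus a hub adjacent to every cycle vertex.
The outer cycle needs 3 colors (odd cycle); the hub is adjacent to all of them so needs a fresh color.
Chromatic number = 3 + 1 = 4.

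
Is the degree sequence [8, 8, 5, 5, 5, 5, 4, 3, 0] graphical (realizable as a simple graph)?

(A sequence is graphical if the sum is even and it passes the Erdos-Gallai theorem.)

Sum of degrees = 43. Sum is odd, so the sequence is NOT graphical.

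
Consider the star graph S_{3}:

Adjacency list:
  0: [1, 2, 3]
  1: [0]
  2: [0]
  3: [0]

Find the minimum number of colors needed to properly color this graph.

S_{3} has one hub adjacent to 3 leaves; leaves are pairwise non-adjacent.
Color the hub 0 and every leaf 1.
Chromatic number = 2.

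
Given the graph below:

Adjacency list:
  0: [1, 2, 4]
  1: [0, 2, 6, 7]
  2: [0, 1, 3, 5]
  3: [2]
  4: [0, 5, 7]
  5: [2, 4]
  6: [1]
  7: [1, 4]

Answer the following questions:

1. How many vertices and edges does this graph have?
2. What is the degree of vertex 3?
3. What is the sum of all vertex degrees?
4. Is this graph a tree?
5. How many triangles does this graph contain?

Count: 8 vertices, 10 edges.
Vertex 3 has neighbors [2], degree = 1.
Handshaking lemma: 2 * 10 = 20.
A tree on 8 vertices has 7 edges. This graph has 10 edges (3 extra). Not a tree.
Number of triangles = 1.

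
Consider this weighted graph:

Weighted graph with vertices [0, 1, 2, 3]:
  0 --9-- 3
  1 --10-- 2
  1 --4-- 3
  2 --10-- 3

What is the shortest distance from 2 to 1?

Using Dijkstra's algorithm from vertex 2:
Shortest path: 2 -> 1
Total weight: 10 = 10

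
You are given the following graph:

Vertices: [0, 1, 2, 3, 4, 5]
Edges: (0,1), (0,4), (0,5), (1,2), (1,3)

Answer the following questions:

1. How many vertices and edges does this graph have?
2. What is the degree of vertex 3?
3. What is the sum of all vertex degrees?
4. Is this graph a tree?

Count: 6 vertices, 5 edges.
Vertex 3 has neighbors [1], degree = 1.
Handshaking lemma: 2 * 5 = 10.
A graph is a tree iff it is connected and has exactly n-1 edges. This graph is connected (all 6 vertices in one component) and has 6-1 = 5 edges. It is a tree.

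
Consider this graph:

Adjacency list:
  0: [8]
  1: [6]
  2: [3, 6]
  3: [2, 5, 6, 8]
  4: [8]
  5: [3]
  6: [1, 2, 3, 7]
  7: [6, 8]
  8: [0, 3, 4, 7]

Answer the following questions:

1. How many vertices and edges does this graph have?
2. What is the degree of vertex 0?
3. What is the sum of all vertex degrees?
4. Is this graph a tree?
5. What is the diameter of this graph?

Count: 9 vertices, 10 edges.
Vertex 0 has neighbors [8], degree = 1.
Handshaking lemma: 2 * 10 = 20.
A tree on 9 vertices has 8 edges. This graph has 10 edges (2 extra). Not a tree.
Diameter (longest shortest path) = 4.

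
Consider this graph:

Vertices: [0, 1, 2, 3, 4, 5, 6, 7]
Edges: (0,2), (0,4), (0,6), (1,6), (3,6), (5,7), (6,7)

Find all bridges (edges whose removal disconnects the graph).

A bridge is an edge whose removal increases the number of connected components.
Bridges found: (0,2), (0,4), (0,6), (1,6), (3,6), (5,7), (6,7)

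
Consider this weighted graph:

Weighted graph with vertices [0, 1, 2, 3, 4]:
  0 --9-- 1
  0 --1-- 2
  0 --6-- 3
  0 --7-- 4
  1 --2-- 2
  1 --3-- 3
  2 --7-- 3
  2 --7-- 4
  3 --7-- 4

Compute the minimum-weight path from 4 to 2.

Using Dijkstra's algorithm from vertex 4:
Shortest path: 4 -> 2
Total weight: 7 = 7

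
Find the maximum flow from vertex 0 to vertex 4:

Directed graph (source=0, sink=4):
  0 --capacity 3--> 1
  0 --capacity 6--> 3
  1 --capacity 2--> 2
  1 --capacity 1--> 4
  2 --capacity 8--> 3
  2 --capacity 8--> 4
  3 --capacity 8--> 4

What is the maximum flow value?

Computing max flow:
  Flow on (0->1): 3/3
  Flow on (0->3): 6/6
  Flow on (1->2): 2/2
  Flow on (1->4): 1/1
  Flow on (2->4): 2/8
  Flow on (3->4): 6/8
Maximum flow = 9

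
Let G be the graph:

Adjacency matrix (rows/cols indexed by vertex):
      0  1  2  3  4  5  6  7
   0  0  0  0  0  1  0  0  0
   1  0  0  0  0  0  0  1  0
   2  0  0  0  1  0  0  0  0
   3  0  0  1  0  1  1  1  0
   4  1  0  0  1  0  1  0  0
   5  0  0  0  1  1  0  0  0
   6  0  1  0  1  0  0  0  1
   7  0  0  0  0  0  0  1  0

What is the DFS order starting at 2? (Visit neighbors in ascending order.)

DFS from vertex 2 (neighbors processed in ascending order):
Visit order: 2, 3, 4, 0, 5, 6, 1, 7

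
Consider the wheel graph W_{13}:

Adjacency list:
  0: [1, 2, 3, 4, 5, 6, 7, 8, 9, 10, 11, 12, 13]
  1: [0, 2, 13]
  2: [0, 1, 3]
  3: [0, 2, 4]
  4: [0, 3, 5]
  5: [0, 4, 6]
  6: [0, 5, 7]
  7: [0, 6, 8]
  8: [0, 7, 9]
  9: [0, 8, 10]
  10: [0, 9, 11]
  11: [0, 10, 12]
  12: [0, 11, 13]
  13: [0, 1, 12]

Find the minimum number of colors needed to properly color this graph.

W_{13} = C_{13} plus a hub adjacent to every cycle vertex.
The outer cycle needs 3 colors (odd cycle); the hub is adjacent to all of them so needs a fresh color.
Chromatic number = 3 + 1 = 4.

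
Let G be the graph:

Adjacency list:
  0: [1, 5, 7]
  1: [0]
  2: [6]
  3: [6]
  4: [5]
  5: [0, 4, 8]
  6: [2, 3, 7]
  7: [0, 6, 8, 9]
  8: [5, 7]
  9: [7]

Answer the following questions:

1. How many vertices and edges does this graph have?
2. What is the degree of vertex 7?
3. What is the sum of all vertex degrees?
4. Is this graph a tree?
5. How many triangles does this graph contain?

Count: 10 vertices, 10 edges.
Vertex 7 has neighbors [0, 6, 8, 9], degree = 4.
Handshaking lemma: 2 * 10 = 20.
A tree on 10 vertices has 9 edges. This graph has 10 edges (1 extra). Not a tree.
Number of triangles = 0.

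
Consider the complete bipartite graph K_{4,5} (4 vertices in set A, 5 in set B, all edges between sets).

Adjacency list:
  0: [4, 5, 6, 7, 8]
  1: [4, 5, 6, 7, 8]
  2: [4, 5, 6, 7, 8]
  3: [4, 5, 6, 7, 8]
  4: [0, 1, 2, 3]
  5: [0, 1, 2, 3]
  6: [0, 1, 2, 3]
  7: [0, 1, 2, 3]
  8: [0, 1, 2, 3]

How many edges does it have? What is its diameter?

K_{4,5} has 4 * 5 = 20 edges.
Any vertex reaches any opposite-side vertex in 1 step; same-side vertices reach in 2 steps via any opposite-side vertex.
Diameter = 2.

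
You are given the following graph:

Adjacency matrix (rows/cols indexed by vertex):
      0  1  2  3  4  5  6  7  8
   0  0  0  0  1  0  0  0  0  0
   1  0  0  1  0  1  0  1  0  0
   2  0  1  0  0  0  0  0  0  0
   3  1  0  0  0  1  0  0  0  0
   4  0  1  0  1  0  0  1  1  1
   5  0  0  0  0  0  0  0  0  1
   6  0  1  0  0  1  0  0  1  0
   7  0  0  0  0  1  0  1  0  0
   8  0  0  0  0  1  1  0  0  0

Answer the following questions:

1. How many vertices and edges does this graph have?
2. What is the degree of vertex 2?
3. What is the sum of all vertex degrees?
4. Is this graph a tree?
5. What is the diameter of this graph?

Count: 9 vertices, 10 edges.
Vertex 2 has neighbors [1], degree = 1.
Handshaking lemma: 2 * 10 = 20.
A tree on 9 vertices has 8 edges. This graph has 10 edges (2 extra). Not a tree.
Diameter (longest shortest path) = 4.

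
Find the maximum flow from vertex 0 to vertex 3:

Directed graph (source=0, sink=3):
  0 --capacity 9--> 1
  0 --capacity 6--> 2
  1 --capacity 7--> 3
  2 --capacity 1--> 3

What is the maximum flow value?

Computing max flow:
  Flow on (0->1): 7/9
  Flow on (0->2): 1/6
  Flow on (1->3): 7/7
  Flow on (2->3): 1/1
Maximum flow = 8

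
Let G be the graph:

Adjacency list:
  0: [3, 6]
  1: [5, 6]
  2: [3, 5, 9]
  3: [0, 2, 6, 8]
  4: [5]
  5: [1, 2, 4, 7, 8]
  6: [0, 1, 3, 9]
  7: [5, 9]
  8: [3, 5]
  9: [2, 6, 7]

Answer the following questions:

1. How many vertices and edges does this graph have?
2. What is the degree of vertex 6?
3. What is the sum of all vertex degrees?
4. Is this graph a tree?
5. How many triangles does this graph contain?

Count: 10 vertices, 14 edges.
Vertex 6 has neighbors [0, 1, 3, 9], degree = 4.
Handshaking lemma: 2 * 14 = 28.
A tree on 10 vertices has 9 edges. This graph has 14 edges (5 extra). Not a tree.
Number of triangles = 1.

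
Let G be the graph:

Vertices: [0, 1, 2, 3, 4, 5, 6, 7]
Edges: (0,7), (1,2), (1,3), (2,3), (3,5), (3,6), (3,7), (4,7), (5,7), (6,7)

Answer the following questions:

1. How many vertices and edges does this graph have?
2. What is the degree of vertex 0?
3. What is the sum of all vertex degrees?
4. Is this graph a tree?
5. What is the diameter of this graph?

Count: 8 vertices, 10 edges.
Vertex 0 has neighbors [7], degree = 1.
Handshaking lemma: 2 * 10 = 20.
A tree on 8 vertices has 7 edges. This graph has 10 edges (3 extra). Not a tree.
Diameter (longest shortest path) = 3.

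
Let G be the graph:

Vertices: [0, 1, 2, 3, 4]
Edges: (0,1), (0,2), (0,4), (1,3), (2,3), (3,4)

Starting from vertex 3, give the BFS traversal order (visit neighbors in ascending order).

BFS from vertex 3 (neighbors processed in ascending order):
Visit order: 3, 1, 2, 4, 0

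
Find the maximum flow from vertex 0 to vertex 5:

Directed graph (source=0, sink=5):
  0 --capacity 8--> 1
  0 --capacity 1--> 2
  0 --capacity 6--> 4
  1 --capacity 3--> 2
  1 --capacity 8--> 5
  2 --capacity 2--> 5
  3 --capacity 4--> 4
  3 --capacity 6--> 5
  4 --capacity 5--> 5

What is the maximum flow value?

Computing max flow:
  Flow on (0->1): 8/8
  Flow on (0->2): 1/1
  Flow on (0->4): 5/6
  Flow on (1->5): 8/8
  Flow on (2->5): 1/2
  Flow on (4->5): 5/5
Maximum flow = 14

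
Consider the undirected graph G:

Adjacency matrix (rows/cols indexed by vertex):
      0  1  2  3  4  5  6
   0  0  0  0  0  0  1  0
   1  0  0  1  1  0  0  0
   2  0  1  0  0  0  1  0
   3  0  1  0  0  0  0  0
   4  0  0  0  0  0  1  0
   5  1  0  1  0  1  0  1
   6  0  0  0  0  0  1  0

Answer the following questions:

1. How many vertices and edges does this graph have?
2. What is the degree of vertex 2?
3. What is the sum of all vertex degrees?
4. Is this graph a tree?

Count: 7 vertices, 6 edges.
Vertex 2 has neighbors [1, 5], degree = 2.
Handshaking lemma: 2 * 6 = 12.
A graph is a tree iff it is connected and has exactly n-1 edges. This graph is connected (all 7 vertices in one component) and has 7-1 = 6 edges. It is a tree.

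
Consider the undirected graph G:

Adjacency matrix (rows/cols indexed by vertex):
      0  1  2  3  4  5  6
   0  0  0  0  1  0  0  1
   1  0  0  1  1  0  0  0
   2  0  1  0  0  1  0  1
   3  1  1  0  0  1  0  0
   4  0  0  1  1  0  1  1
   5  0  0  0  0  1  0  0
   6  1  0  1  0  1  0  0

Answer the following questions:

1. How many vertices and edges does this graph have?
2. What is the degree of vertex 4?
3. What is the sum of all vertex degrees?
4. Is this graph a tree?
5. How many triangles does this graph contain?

Count: 7 vertices, 9 edges.
Vertex 4 has neighbors [2, 3, 5, 6], degree = 4.
Handshaking lemma: 2 * 9 = 18.
A tree on 7 vertices has 6 edges. This graph has 9 edges (3 extra). Not a tree.
Number of triangles = 1.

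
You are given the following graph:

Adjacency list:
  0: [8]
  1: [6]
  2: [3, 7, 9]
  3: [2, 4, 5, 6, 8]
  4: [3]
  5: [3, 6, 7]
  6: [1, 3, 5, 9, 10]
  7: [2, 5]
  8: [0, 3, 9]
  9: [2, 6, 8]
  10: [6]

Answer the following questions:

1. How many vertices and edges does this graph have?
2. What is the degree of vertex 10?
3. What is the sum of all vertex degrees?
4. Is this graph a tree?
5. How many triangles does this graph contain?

Count: 11 vertices, 14 edges.
Vertex 10 has neighbors [6], degree = 1.
Handshaking lemma: 2 * 14 = 28.
A tree on 11 vertices has 10 edges. This graph has 14 edges (4 extra). Not a tree.
Number of triangles = 1.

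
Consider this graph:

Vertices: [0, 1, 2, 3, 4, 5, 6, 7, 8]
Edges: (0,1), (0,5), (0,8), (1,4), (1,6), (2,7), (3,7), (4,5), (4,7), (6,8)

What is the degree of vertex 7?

Vertex 7 has neighbors [2, 3, 4], so deg(7) = 3.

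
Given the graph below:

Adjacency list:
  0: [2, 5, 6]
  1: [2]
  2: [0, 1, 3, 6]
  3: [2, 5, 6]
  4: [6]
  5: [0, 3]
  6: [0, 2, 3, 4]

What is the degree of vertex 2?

Vertex 2 has neighbors [0, 1, 3, 6], so deg(2) = 4.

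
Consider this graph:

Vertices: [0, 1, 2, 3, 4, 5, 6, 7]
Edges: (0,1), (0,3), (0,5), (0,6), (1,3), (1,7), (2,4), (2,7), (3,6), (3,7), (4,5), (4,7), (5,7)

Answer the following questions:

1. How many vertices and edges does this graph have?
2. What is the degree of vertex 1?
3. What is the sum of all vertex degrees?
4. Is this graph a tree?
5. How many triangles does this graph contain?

Count: 8 vertices, 13 edges.
Vertex 1 has neighbors [0, 3, 7], degree = 3.
Handshaking lemma: 2 * 13 = 26.
A tree on 8 vertices has 7 edges. This graph has 13 edges (6 extra). Not a tree.
Number of triangles = 5.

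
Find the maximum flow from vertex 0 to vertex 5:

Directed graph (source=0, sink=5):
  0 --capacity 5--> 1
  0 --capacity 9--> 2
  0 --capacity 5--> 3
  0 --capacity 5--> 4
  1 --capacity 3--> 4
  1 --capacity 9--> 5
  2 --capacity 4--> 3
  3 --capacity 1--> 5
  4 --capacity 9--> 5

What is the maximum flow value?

Computing max flow:
  Flow on (0->1): 5/5
  Flow on (0->2): 1/9
  Flow on (0->4): 5/5
  Flow on (1->5): 5/9
  Flow on (2->3): 1/4
  Flow on (3->5): 1/1
  Flow on (4->5): 5/9
Maximum flow = 11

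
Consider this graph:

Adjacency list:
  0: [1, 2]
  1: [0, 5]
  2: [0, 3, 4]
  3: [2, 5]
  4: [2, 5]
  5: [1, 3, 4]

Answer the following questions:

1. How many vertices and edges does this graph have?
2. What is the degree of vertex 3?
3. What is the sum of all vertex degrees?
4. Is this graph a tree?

Count: 6 vertices, 7 edges.
Vertex 3 has neighbors [2, 5], degree = 2.
Handshaking lemma: 2 * 7 = 14.
A tree on 6 vertices has 5 edges. This graph has 7 edges (2 extra). Not a tree.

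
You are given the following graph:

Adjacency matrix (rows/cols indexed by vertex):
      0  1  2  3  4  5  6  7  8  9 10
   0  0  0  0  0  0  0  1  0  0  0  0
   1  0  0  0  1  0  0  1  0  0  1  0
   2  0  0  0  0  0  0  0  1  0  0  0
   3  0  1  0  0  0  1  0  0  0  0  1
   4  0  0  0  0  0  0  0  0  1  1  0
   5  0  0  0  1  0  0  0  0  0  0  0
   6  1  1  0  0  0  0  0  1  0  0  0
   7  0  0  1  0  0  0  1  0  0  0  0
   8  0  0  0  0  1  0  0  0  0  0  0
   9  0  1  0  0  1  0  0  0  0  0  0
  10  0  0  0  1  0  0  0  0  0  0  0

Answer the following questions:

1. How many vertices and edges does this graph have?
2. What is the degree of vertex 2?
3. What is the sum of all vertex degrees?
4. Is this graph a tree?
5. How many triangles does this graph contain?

Count: 11 vertices, 10 edges.
Vertex 2 has neighbors [7], degree = 1.
Handshaking lemma: 2 * 10 = 20.
A graph is a tree iff it is connected and has exactly n-1 edges. This graph is connected (all 11 vertices in one component) and has 11-1 = 10 edges. It is a tree.
Number of triangles = 0.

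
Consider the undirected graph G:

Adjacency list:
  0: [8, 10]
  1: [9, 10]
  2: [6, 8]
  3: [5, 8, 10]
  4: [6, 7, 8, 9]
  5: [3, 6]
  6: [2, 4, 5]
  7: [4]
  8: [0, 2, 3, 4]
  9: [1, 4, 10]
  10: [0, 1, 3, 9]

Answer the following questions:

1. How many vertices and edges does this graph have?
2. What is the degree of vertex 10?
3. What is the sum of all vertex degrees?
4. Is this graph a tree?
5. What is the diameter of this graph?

Count: 11 vertices, 15 edges.
Vertex 10 has neighbors [0, 1, 3, 9], degree = 4.
Handshaking lemma: 2 * 15 = 30.
A tree on 11 vertices has 10 edges. This graph has 15 edges (5 extra). Not a tree.
Diameter (longest shortest path) = 4.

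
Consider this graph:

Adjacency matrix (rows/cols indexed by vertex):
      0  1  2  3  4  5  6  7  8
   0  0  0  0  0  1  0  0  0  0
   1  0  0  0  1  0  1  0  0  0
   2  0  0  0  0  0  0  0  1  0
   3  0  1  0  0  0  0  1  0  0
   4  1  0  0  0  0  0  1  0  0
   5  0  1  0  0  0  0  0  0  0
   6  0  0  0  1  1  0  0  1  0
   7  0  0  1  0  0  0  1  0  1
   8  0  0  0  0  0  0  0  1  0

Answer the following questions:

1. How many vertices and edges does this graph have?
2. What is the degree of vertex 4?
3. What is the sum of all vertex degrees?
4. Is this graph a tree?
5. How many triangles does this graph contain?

Count: 9 vertices, 8 edges.
Vertex 4 has neighbors [0, 6], degree = 2.
Handshaking lemma: 2 * 8 = 16.
A graph is a tree iff it is connected and has exactly n-1 edges. This graph is connected (all 9 vertices in one component) and has 9-1 = 8 edges. It is a tree.
Number of triangles = 0.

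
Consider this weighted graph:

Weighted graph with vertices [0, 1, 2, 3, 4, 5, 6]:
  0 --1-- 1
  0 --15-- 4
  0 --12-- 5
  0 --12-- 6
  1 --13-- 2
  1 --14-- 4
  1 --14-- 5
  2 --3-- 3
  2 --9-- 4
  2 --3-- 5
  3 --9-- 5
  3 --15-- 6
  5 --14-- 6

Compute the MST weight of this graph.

Applying Kruskal's algorithm (sort edges by weight, add if no cycle):
  Add (0,1) w=1
  Add (2,5) w=3
  Add (2,3) w=3
  Add (2,4) w=9
  Skip (3,5) w=9 (creates cycle)
  Add (0,6) w=12
  Add (0,5) w=12
  Skip (1,2) w=13 (creates cycle)
  Skip (1,5) w=14 (creates cycle)
  Skip (1,4) w=14 (creates cycle)
  Skip (5,6) w=14 (creates cycle)
  Skip (0,4) w=15 (creates cycle)
  Skip (3,6) w=15 (creates cycle)
MST weight = 40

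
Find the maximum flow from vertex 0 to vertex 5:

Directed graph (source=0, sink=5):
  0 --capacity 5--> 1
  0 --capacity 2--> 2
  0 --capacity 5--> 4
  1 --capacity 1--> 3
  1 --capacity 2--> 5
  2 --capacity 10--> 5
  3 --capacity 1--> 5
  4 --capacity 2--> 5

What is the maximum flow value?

Computing max flow:
  Flow on (0->1): 3/5
  Flow on (0->2): 2/2
  Flow on (0->4): 2/5
  Flow on (1->3): 1/1
  Flow on (1->5): 2/2
  Flow on (2->5): 2/10
  Flow on (3->5): 1/1
  Flow on (4->5): 2/2
Maximum flow = 7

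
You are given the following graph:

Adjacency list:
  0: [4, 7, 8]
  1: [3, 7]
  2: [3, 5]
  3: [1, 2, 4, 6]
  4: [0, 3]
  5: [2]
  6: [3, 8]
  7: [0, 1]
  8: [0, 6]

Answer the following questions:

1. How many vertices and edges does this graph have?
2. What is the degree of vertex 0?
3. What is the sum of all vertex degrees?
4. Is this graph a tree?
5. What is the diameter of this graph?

Count: 9 vertices, 10 edges.
Vertex 0 has neighbors [4, 7, 8], degree = 3.
Handshaking lemma: 2 * 10 = 20.
A tree on 9 vertices has 8 edges. This graph has 10 edges (2 extra). Not a tree.
Diameter (longest shortest path) = 4.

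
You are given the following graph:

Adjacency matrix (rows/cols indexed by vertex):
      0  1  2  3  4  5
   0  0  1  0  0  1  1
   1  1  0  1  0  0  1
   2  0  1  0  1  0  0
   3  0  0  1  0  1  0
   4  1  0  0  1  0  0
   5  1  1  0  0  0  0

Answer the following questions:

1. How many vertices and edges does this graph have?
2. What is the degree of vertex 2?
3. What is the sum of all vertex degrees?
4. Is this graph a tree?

Count: 6 vertices, 7 edges.
Vertex 2 has neighbors [1, 3], degree = 2.
Handshaking lemma: 2 * 7 = 14.
A tree on 6 vertices has 5 edges. This graph has 7 edges (2 extra). Not a tree.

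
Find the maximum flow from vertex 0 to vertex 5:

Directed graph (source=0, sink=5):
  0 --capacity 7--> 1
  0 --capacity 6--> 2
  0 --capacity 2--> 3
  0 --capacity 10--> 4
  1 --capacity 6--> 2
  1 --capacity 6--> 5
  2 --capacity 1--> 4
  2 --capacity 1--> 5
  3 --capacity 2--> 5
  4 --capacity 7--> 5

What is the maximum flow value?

Computing max flow:
  Flow on (0->1): 6/7
  Flow on (0->2): 2/6
  Flow on (0->3): 2/2
  Flow on (0->4): 6/10
  Flow on (1->5): 6/6
  Flow on (2->4): 1/1
  Flow on (2->5): 1/1
  Flow on (3->5): 2/2
  Flow on (4->5): 7/7
Maximum flow = 16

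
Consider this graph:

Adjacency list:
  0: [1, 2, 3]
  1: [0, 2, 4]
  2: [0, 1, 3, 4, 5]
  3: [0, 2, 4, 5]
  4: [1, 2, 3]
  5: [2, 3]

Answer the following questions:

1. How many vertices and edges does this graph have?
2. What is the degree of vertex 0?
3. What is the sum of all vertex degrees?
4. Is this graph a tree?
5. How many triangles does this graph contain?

Count: 6 vertices, 10 edges.
Vertex 0 has neighbors [1, 2, 3], degree = 3.
Handshaking lemma: 2 * 10 = 20.
A tree on 6 vertices has 5 edges. This graph has 10 edges (5 extra). Not a tree.
Number of triangles = 5.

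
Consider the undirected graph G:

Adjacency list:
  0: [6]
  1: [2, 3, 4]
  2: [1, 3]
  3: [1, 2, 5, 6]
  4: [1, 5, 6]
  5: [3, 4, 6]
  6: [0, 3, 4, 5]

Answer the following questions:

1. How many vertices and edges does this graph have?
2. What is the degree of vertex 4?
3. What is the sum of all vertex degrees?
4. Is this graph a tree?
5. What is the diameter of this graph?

Count: 7 vertices, 10 edges.
Vertex 4 has neighbors [1, 5, 6], degree = 3.
Handshaking lemma: 2 * 10 = 20.
A tree on 7 vertices has 6 edges. This graph has 10 edges (4 extra). Not a tree.
Diameter (longest shortest path) = 3.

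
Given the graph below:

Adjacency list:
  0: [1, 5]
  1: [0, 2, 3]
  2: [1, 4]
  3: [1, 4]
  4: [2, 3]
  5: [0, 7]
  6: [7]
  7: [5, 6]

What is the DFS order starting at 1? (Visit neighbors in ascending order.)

DFS from vertex 1 (neighbors processed in ascending order):
Visit order: 1, 0, 5, 7, 6, 2, 4, 3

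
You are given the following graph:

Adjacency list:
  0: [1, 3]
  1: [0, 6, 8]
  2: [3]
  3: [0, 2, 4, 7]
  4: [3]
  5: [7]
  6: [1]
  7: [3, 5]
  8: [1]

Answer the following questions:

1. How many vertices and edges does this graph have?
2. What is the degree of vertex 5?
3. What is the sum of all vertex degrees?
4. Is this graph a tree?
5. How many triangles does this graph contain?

Count: 9 vertices, 8 edges.
Vertex 5 has neighbors [7], degree = 1.
Handshaking lemma: 2 * 8 = 16.
A graph is a tree iff it is connected and has exactly n-1 edges. This graph is connected (all 9 vertices in one component) and has 9-1 = 8 edges. It is a tree.
Number of triangles = 0.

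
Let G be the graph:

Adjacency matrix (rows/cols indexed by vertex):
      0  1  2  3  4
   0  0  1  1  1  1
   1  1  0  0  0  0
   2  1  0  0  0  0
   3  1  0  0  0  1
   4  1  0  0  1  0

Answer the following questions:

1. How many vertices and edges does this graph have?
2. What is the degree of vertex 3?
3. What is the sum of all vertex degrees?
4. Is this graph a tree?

Count: 5 vertices, 5 edges.
Vertex 3 has neighbors [0, 4], degree = 2.
Handshaking lemma: 2 * 5 = 10.
A tree on 5 vertices has 4 edges. This graph has 5 edges (1 extra). Not a tree.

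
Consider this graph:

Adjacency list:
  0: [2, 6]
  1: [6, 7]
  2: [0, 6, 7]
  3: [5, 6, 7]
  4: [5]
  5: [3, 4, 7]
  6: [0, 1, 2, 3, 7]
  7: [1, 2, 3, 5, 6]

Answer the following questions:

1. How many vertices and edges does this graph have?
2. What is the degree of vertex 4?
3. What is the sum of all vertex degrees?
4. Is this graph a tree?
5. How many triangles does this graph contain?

Count: 8 vertices, 12 edges.
Vertex 4 has neighbors [5], degree = 1.
Handshaking lemma: 2 * 12 = 24.
A tree on 8 vertices has 7 edges. This graph has 12 edges (5 extra). Not a tree.
Number of triangles = 5.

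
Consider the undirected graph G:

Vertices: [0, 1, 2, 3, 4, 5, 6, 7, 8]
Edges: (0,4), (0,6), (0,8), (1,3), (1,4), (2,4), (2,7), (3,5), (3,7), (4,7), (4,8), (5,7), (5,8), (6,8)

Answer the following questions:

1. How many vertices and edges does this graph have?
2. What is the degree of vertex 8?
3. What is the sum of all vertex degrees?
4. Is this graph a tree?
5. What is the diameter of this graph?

Count: 9 vertices, 14 edges.
Vertex 8 has neighbors [0, 4, 5, 6], degree = 4.
Handshaking lemma: 2 * 14 = 28.
A tree on 9 vertices has 8 edges. This graph has 14 edges (6 extra). Not a tree.
Diameter (longest shortest path) = 3.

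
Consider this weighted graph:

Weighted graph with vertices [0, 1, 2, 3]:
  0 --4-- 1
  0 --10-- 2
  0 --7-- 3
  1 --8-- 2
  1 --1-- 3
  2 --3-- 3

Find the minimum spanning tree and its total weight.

Applying Kruskal's algorithm (sort edges by weight, add if no cycle):
  Add (1,3) w=1
  Add (2,3) w=3
  Add (0,1) w=4
  Skip (0,3) w=7 (creates cycle)
  Skip (1,2) w=8 (creates cycle)
  Skip (0,2) w=10 (creates cycle)
MST weight = 8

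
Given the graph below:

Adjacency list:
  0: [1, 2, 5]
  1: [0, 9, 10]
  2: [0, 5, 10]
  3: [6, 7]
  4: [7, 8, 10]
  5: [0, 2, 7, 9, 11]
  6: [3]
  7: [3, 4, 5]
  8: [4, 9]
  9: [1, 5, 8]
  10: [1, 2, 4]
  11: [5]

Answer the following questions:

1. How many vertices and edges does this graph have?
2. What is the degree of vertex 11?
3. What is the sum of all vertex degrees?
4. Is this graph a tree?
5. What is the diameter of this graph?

Count: 12 vertices, 16 edges.
Vertex 11 has neighbors [5], degree = 1.
Handshaking lemma: 2 * 16 = 32.
A tree on 12 vertices has 11 edges. This graph has 16 edges (5 extra). Not a tree.
Diameter (longest shortest path) = 5.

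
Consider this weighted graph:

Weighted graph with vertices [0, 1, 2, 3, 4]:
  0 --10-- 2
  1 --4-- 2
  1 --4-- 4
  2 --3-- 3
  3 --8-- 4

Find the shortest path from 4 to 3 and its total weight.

Using Dijkstra's algorithm from vertex 4:
Shortest path: 4 -> 3
Total weight: 8 = 8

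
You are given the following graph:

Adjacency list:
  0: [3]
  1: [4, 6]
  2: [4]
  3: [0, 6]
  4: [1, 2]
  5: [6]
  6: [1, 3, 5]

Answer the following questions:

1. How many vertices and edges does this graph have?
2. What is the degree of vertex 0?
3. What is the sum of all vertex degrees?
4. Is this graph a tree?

Count: 7 vertices, 6 edges.
Vertex 0 has neighbors [3], degree = 1.
Handshaking lemma: 2 * 6 = 12.
A graph is a tree iff it is connected and has exactly n-1 edges. This graph is connected (all 7 vertices in one component) and has 7-1 = 6 edges. It is a tree.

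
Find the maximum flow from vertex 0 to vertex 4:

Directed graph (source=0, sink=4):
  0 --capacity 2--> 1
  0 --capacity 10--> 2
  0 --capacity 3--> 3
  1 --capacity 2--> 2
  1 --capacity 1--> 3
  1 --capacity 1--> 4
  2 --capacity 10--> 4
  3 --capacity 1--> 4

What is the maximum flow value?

Computing max flow:
  Flow on (0->1): 1/2
  Flow on (0->2): 10/10
  Flow on (0->3): 1/3
  Flow on (1->4): 1/1
  Flow on (2->4): 10/10
  Flow on (3->4): 1/1
Maximum flow = 12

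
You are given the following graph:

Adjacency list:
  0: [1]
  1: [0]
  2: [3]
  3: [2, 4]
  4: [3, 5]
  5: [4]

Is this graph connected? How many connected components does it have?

Checking connectivity: the graph has 2 connected component(s).
Components: [[0, 1], [2, 3, 4, 5]]. The graph is NOT connected.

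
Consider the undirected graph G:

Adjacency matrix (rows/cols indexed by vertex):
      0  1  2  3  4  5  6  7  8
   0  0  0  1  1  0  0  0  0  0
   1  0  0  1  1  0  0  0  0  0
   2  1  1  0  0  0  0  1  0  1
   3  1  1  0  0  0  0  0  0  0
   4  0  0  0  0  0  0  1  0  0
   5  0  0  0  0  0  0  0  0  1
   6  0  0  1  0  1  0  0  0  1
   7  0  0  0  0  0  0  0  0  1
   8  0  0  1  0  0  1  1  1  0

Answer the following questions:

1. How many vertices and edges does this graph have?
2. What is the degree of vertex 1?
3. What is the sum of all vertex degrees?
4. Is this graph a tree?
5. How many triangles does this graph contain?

Count: 9 vertices, 10 edges.
Vertex 1 has neighbors [2, 3], degree = 2.
Handshaking lemma: 2 * 10 = 20.
A tree on 9 vertices has 8 edges. This graph has 10 edges (2 extra). Not a tree.
Number of triangles = 1.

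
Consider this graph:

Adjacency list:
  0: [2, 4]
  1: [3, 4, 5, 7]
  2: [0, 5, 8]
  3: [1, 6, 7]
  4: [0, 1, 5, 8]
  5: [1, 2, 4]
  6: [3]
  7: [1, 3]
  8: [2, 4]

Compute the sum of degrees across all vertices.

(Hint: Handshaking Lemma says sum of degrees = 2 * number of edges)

Count edges: 12 edges.
By Handshaking Lemma: sum of degrees = 2 * 12 = 24.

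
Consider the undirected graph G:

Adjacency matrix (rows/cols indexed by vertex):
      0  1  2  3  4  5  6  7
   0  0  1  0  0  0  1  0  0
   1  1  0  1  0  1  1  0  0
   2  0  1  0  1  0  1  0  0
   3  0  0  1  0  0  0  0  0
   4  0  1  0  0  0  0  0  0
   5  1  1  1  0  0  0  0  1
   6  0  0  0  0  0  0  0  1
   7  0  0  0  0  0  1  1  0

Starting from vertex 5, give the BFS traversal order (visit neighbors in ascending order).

BFS from vertex 5 (neighbors processed in ascending order):
Visit order: 5, 0, 1, 2, 7, 4, 3, 6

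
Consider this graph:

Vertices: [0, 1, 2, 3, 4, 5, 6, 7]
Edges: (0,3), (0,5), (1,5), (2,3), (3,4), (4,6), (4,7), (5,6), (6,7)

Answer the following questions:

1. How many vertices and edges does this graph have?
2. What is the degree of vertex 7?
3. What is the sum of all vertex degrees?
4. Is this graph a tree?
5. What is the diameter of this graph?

Count: 8 vertices, 9 edges.
Vertex 7 has neighbors [4, 6], degree = 2.
Handshaking lemma: 2 * 9 = 18.
A tree on 8 vertices has 7 edges. This graph has 9 edges (2 extra). Not a tree.
Diameter (longest shortest path) = 4.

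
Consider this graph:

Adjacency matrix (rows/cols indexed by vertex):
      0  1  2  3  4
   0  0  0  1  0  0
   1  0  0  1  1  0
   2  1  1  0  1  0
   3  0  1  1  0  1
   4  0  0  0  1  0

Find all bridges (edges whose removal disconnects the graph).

A bridge is an edge whose removal increases the number of connected components.
Bridges found: (0,2), (3,4)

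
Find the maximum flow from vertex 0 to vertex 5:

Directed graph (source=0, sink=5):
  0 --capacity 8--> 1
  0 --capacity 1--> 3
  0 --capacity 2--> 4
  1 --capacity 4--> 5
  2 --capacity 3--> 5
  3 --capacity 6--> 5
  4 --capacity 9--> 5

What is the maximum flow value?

Computing max flow:
  Flow on (0->1): 4/8
  Flow on (0->3): 1/1
  Flow on (0->4): 2/2
  Flow on (1->5): 4/4
  Flow on (3->5): 1/6
  Flow on (4->5): 2/9
Maximum flow = 7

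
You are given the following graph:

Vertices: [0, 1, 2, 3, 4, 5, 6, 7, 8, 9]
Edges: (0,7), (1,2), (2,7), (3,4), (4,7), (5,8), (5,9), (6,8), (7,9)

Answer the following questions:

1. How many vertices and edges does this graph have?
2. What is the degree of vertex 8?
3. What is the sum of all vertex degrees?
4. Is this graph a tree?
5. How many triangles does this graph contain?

Count: 10 vertices, 9 edges.
Vertex 8 has neighbors [5, 6], degree = 2.
Handshaking lemma: 2 * 9 = 18.
A graph is a tree iff it is connected and has exactly n-1 edges. This graph is connected (all 10 vertices in one component) and has 10-1 = 9 edges. It is a tree.
Number of triangles = 0.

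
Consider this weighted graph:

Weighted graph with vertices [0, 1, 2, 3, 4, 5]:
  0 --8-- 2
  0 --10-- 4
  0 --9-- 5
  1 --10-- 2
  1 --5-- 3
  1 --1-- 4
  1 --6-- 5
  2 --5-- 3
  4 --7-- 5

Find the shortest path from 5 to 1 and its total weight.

Using Dijkstra's algorithm from vertex 5:
Shortest path: 5 -> 1
Total weight: 6 = 6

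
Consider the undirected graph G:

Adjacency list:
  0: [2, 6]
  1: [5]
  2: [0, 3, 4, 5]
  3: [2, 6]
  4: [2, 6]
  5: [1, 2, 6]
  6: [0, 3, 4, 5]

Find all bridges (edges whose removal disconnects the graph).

A bridge is an edge whose removal increases the number of connected components.
Bridges found: (1,5)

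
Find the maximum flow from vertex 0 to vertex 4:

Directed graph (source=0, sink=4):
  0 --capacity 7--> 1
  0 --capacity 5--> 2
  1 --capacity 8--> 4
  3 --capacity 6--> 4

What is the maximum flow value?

Computing max flow:
  Flow on (0->1): 7/7
  Flow on (1->4): 7/8
Maximum flow = 7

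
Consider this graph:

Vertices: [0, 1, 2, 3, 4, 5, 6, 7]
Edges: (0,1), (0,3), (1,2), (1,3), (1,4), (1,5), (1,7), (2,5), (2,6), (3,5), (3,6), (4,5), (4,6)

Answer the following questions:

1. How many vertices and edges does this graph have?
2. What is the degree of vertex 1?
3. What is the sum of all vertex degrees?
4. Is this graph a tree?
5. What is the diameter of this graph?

Count: 8 vertices, 13 edges.
Vertex 1 has neighbors [0, 2, 3, 4, 5, 7], degree = 6.
Handshaking lemma: 2 * 13 = 26.
A tree on 8 vertices has 7 edges. This graph has 13 edges (6 extra). Not a tree.
Diameter (longest shortest path) = 3.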